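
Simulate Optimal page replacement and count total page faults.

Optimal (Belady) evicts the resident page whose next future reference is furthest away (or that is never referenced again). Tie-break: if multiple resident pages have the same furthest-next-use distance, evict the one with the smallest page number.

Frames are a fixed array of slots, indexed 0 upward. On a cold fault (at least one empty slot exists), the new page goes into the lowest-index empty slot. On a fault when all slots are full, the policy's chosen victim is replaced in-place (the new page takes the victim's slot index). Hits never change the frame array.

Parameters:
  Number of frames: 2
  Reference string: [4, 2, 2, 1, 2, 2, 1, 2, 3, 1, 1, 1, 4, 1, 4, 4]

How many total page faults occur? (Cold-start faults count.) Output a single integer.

Step 0: ref 4 → FAULT, frames=[4,-]
Step 1: ref 2 → FAULT, frames=[4,2]
Step 2: ref 2 → HIT, frames=[4,2]
Step 3: ref 1 → FAULT (evict 4), frames=[1,2]
Step 4: ref 2 → HIT, frames=[1,2]
Step 5: ref 2 → HIT, frames=[1,2]
Step 6: ref 1 → HIT, frames=[1,2]
Step 7: ref 2 → HIT, frames=[1,2]
Step 8: ref 3 → FAULT (evict 2), frames=[1,3]
Step 9: ref 1 → HIT, frames=[1,3]
Step 10: ref 1 → HIT, frames=[1,3]
Step 11: ref 1 → HIT, frames=[1,3]
Step 12: ref 4 → FAULT (evict 3), frames=[1,4]
Step 13: ref 1 → HIT, frames=[1,4]
Step 14: ref 4 → HIT, frames=[1,4]
Step 15: ref 4 → HIT, frames=[1,4]
Total faults: 5

Answer: 5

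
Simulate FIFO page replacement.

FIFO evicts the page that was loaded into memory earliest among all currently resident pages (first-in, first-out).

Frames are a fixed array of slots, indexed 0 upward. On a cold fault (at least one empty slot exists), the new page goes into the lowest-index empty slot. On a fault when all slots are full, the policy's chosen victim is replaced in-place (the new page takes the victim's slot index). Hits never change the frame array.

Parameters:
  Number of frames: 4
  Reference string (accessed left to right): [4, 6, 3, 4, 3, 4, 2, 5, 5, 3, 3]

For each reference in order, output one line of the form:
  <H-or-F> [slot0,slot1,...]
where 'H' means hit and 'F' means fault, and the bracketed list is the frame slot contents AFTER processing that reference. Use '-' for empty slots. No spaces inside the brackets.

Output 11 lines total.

F [4,-,-,-]
F [4,6,-,-]
F [4,6,3,-]
H [4,6,3,-]
H [4,6,3,-]
H [4,6,3,-]
F [4,6,3,2]
F [5,6,3,2]
H [5,6,3,2]
H [5,6,3,2]
H [5,6,3,2]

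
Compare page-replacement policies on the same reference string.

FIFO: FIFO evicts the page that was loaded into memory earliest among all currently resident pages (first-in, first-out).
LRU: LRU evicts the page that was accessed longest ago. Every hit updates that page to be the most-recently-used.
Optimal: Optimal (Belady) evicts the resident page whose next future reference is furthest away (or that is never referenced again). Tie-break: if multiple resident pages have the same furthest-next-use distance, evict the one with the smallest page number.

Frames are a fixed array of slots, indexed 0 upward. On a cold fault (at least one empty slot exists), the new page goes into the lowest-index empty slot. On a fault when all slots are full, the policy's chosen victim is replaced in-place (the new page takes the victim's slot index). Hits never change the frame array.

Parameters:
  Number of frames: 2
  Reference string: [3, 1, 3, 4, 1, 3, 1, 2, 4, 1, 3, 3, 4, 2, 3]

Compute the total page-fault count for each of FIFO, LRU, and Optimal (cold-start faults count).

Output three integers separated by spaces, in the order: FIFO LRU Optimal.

Answer: 12 12 8

Derivation:
--- FIFO ---
  step 0: ref 3 -> FAULT, frames=[3,-] (faults so far: 1)
  step 1: ref 1 -> FAULT, frames=[3,1] (faults so far: 2)
  step 2: ref 3 -> HIT, frames=[3,1] (faults so far: 2)
  step 3: ref 4 -> FAULT, evict 3, frames=[4,1] (faults so far: 3)
  step 4: ref 1 -> HIT, frames=[4,1] (faults so far: 3)
  step 5: ref 3 -> FAULT, evict 1, frames=[4,3] (faults so far: 4)
  step 6: ref 1 -> FAULT, evict 4, frames=[1,3] (faults so far: 5)
  step 7: ref 2 -> FAULT, evict 3, frames=[1,2] (faults so far: 6)
  step 8: ref 4 -> FAULT, evict 1, frames=[4,2] (faults so far: 7)
  step 9: ref 1 -> FAULT, evict 2, frames=[4,1] (faults so far: 8)
  step 10: ref 3 -> FAULT, evict 4, frames=[3,1] (faults so far: 9)
  step 11: ref 3 -> HIT, frames=[3,1] (faults so far: 9)
  step 12: ref 4 -> FAULT, evict 1, frames=[3,4] (faults so far: 10)
  step 13: ref 2 -> FAULT, evict 3, frames=[2,4] (faults so far: 11)
  step 14: ref 3 -> FAULT, evict 4, frames=[2,3] (faults so far: 12)
  FIFO total faults: 12
--- LRU ---
  step 0: ref 3 -> FAULT, frames=[3,-] (faults so far: 1)
  step 1: ref 1 -> FAULT, frames=[3,1] (faults so far: 2)
  step 2: ref 3 -> HIT, frames=[3,1] (faults so far: 2)
  step 3: ref 4 -> FAULT, evict 1, frames=[3,4] (faults so far: 3)
  step 4: ref 1 -> FAULT, evict 3, frames=[1,4] (faults so far: 4)
  step 5: ref 3 -> FAULT, evict 4, frames=[1,3] (faults so far: 5)
  step 6: ref 1 -> HIT, frames=[1,3] (faults so far: 5)
  step 7: ref 2 -> FAULT, evict 3, frames=[1,2] (faults so far: 6)
  step 8: ref 4 -> FAULT, evict 1, frames=[4,2] (faults so far: 7)
  step 9: ref 1 -> FAULT, evict 2, frames=[4,1] (faults so far: 8)
  step 10: ref 3 -> FAULT, evict 4, frames=[3,1] (faults so far: 9)
  step 11: ref 3 -> HIT, frames=[3,1] (faults so far: 9)
  step 12: ref 4 -> FAULT, evict 1, frames=[3,4] (faults so far: 10)
  step 13: ref 2 -> FAULT, evict 3, frames=[2,4] (faults so far: 11)
  step 14: ref 3 -> FAULT, evict 4, frames=[2,3] (faults so far: 12)
  LRU total faults: 12
--- Optimal ---
  step 0: ref 3 -> FAULT, frames=[3,-] (faults so far: 1)
  step 1: ref 1 -> FAULT, frames=[3,1] (faults so far: 2)
  step 2: ref 3 -> HIT, frames=[3,1] (faults so far: 2)
  step 3: ref 4 -> FAULT, evict 3, frames=[4,1] (faults so far: 3)
  step 4: ref 1 -> HIT, frames=[4,1] (faults so far: 3)
  step 5: ref 3 -> FAULT, evict 4, frames=[3,1] (faults so far: 4)
  step 6: ref 1 -> HIT, frames=[3,1] (faults so far: 4)
  step 7: ref 2 -> FAULT, evict 3, frames=[2,1] (faults so far: 5)
  step 8: ref 4 -> FAULT, evict 2, frames=[4,1] (faults so far: 6)
  step 9: ref 1 -> HIT, frames=[4,1] (faults so far: 6)
  step 10: ref 3 -> FAULT, evict 1, frames=[4,3] (faults so far: 7)
  step 11: ref 3 -> HIT, frames=[4,3] (faults so far: 7)
  step 12: ref 4 -> HIT, frames=[4,3] (faults so far: 7)
  step 13: ref 2 -> FAULT, evict 4, frames=[2,3] (faults so far: 8)
  step 14: ref 3 -> HIT, frames=[2,3] (faults so far: 8)
  Optimal total faults: 8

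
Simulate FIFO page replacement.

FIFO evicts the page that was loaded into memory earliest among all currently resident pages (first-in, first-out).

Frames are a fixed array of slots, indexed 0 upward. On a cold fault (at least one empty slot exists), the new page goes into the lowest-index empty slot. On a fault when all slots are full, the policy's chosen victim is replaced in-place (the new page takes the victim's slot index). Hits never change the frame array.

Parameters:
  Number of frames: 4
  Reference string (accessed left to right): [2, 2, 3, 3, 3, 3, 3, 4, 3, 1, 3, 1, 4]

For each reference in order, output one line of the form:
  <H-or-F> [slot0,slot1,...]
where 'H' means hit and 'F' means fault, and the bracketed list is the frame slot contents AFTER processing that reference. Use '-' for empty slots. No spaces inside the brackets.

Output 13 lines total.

F [2,-,-,-]
H [2,-,-,-]
F [2,3,-,-]
H [2,3,-,-]
H [2,3,-,-]
H [2,3,-,-]
H [2,3,-,-]
F [2,3,4,-]
H [2,3,4,-]
F [2,3,4,1]
H [2,3,4,1]
H [2,3,4,1]
H [2,3,4,1]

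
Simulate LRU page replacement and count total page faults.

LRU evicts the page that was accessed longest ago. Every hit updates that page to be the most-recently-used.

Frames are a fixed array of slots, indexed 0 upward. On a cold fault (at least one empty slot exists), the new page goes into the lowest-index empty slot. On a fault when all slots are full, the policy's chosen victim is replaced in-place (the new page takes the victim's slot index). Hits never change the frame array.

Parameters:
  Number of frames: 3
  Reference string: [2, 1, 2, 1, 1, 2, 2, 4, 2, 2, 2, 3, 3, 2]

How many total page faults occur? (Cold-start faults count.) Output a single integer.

Answer: 4

Derivation:
Step 0: ref 2 → FAULT, frames=[2,-,-]
Step 1: ref 1 → FAULT, frames=[2,1,-]
Step 2: ref 2 → HIT, frames=[2,1,-]
Step 3: ref 1 → HIT, frames=[2,1,-]
Step 4: ref 1 → HIT, frames=[2,1,-]
Step 5: ref 2 → HIT, frames=[2,1,-]
Step 6: ref 2 → HIT, frames=[2,1,-]
Step 7: ref 4 → FAULT, frames=[2,1,4]
Step 8: ref 2 → HIT, frames=[2,1,4]
Step 9: ref 2 → HIT, frames=[2,1,4]
Step 10: ref 2 → HIT, frames=[2,1,4]
Step 11: ref 3 → FAULT (evict 1), frames=[2,3,4]
Step 12: ref 3 → HIT, frames=[2,3,4]
Step 13: ref 2 → HIT, frames=[2,3,4]
Total faults: 4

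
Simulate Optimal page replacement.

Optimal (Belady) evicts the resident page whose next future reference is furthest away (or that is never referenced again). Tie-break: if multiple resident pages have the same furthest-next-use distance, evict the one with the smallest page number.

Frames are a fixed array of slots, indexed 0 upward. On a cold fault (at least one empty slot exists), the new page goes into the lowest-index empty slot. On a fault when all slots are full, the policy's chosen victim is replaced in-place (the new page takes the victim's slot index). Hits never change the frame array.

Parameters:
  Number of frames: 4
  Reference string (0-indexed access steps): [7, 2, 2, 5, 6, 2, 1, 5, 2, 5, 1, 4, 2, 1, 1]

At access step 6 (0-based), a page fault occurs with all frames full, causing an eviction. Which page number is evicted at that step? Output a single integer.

Step 0: ref 7 -> FAULT, frames=[7,-,-,-]
Step 1: ref 2 -> FAULT, frames=[7,2,-,-]
Step 2: ref 2 -> HIT, frames=[7,2,-,-]
Step 3: ref 5 -> FAULT, frames=[7,2,5,-]
Step 4: ref 6 -> FAULT, frames=[7,2,5,6]
Step 5: ref 2 -> HIT, frames=[7,2,5,6]
Step 6: ref 1 -> FAULT, evict 6, frames=[7,2,5,1]
At step 6: evicted page 6

Answer: 6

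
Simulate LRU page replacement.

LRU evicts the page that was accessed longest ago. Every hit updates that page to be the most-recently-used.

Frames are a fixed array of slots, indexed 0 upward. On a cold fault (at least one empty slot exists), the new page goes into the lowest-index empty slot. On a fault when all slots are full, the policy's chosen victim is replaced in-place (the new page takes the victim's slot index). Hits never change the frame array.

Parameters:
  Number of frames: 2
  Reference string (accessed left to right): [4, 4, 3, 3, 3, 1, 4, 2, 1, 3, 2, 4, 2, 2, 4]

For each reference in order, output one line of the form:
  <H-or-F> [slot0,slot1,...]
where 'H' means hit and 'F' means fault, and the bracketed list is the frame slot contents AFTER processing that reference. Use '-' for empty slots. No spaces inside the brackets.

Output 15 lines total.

F [4,-]
H [4,-]
F [4,3]
H [4,3]
H [4,3]
F [1,3]
F [1,4]
F [2,4]
F [2,1]
F [3,1]
F [3,2]
F [4,2]
H [4,2]
H [4,2]
H [4,2]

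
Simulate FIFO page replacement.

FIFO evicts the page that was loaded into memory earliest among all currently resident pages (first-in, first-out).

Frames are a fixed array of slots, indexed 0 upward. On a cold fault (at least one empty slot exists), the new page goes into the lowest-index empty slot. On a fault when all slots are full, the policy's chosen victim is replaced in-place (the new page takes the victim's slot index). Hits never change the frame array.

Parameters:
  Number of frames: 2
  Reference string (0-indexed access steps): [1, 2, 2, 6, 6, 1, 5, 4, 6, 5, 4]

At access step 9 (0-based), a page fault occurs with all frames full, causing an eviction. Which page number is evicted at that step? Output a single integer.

Step 0: ref 1 -> FAULT, frames=[1,-]
Step 1: ref 2 -> FAULT, frames=[1,2]
Step 2: ref 2 -> HIT, frames=[1,2]
Step 3: ref 6 -> FAULT, evict 1, frames=[6,2]
Step 4: ref 6 -> HIT, frames=[6,2]
Step 5: ref 1 -> FAULT, evict 2, frames=[6,1]
Step 6: ref 5 -> FAULT, evict 6, frames=[5,1]
Step 7: ref 4 -> FAULT, evict 1, frames=[5,4]
Step 8: ref 6 -> FAULT, evict 5, frames=[6,4]
Step 9: ref 5 -> FAULT, evict 4, frames=[6,5]
At step 9: evicted page 4

Answer: 4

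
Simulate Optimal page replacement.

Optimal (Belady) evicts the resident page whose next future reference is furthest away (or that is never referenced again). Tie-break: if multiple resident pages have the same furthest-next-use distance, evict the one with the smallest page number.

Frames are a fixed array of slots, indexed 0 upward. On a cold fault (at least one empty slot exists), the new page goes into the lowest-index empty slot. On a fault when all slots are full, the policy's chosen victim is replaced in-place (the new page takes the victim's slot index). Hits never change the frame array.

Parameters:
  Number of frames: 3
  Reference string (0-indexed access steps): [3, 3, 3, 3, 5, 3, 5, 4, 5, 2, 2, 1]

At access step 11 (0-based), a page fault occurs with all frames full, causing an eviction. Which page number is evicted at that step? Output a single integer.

Step 0: ref 3 -> FAULT, frames=[3,-,-]
Step 1: ref 3 -> HIT, frames=[3,-,-]
Step 2: ref 3 -> HIT, frames=[3,-,-]
Step 3: ref 3 -> HIT, frames=[3,-,-]
Step 4: ref 5 -> FAULT, frames=[3,5,-]
Step 5: ref 3 -> HIT, frames=[3,5,-]
Step 6: ref 5 -> HIT, frames=[3,5,-]
Step 7: ref 4 -> FAULT, frames=[3,5,4]
Step 8: ref 5 -> HIT, frames=[3,5,4]
Step 9: ref 2 -> FAULT, evict 3, frames=[2,5,4]
Step 10: ref 2 -> HIT, frames=[2,5,4]
Step 11: ref 1 -> FAULT, evict 2, frames=[1,5,4]
At step 11: evicted page 2

Answer: 2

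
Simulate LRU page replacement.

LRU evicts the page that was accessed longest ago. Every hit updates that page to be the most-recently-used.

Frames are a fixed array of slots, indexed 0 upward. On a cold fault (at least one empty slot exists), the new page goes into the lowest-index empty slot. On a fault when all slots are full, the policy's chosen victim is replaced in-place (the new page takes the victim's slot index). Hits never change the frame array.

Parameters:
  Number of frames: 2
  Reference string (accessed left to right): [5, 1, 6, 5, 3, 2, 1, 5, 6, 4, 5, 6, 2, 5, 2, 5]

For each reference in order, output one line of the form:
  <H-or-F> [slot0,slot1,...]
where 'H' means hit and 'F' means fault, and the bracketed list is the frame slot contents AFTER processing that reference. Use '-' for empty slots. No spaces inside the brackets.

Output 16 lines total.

F [5,-]
F [5,1]
F [6,1]
F [6,5]
F [3,5]
F [3,2]
F [1,2]
F [1,5]
F [6,5]
F [6,4]
F [5,4]
F [5,6]
F [2,6]
F [2,5]
H [2,5]
H [2,5]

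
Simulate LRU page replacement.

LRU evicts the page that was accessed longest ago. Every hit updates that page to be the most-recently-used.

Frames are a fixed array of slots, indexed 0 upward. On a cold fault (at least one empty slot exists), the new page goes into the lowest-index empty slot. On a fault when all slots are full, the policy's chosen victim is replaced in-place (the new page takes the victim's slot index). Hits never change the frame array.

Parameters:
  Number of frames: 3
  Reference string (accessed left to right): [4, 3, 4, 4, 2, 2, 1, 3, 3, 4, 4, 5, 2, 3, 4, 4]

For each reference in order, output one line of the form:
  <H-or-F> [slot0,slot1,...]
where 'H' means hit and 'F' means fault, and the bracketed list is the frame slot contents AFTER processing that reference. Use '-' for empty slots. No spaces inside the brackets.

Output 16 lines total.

F [4,-,-]
F [4,3,-]
H [4,3,-]
H [4,3,-]
F [4,3,2]
H [4,3,2]
F [4,1,2]
F [3,1,2]
H [3,1,2]
F [3,1,4]
H [3,1,4]
F [3,5,4]
F [2,5,4]
F [2,5,3]
F [2,4,3]
H [2,4,3]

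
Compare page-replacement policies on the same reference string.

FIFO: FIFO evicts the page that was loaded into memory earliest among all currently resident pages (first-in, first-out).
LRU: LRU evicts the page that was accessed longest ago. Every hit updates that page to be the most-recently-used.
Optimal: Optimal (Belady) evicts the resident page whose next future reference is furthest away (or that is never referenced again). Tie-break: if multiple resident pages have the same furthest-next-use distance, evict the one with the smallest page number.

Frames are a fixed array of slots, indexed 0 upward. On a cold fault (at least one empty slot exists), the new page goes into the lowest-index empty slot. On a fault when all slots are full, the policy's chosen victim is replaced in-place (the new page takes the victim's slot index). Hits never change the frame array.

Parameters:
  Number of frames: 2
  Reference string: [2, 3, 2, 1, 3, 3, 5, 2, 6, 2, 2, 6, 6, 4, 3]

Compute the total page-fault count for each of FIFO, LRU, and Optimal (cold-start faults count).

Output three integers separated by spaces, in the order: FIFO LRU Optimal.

--- FIFO ---
  step 0: ref 2 -> FAULT, frames=[2,-] (faults so far: 1)
  step 1: ref 3 -> FAULT, frames=[2,3] (faults so far: 2)
  step 2: ref 2 -> HIT, frames=[2,3] (faults so far: 2)
  step 3: ref 1 -> FAULT, evict 2, frames=[1,3] (faults so far: 3)
  step 4: ref 3 -> HIT, frames=[1,3] (faults so far: 3)
  step 5: ref 3 -> HIT, frames=[1,3] (faults so far: 3)
  step 6: ref 5 -> FAULT, evict 3, frames=[1,5] (faults so far: 4)
  step 7: ref 2 -> FAULT, evict 1, frames=[2,5] (faults so far: 5)
  step 8: ref 6 -> FAULT, evict 5, frames=[2,6] (faults so far: 6)
  step 9: ref 2 -> HIT, frames=[2,6] (faults so far: 6)
  step 10: ref 2 -> HIT, frames=[2,6] (faults so far: 6)
  step 11: ref 6 -> HIT, frames=[2,6] (faults so far: 6)
  step 12: ref 6 -> HIT, frames=[2,6] (faults so far: 6)
  step 13: ref 4 -> FAULT, evict 2, frames=[4,6] (faults so far: 7)
  step 14: ref 3 -> FAULT, evict 6, frames=[4,3] (faults so far: 8)
  FIFO total faults: 8
--- LRU ---
  step 0: ref 2 -> FAULT, frames=[2,-] (faults so far: 1)
  step 1: ref 3 -> FAULT, frames=[2,3] (faults so far: 2)
  step 2: ref 2 -> HIT, frames=[2,3] (faults so far: 2)
  step 3: ref 1 -> FAULT, evict 3, frames=[2,1] (faults so far: 3)
  step 4: ref 3 -> FAULT, evict 2, frames=[3,1] (faults so far: 4)
  step 5: ref 3 -> HIT, frames=[3,1] (faults so far: 4)
  step 6: ref 5 -> FAULT, evict 1, frames=[3,5] (faults so far: 5)
  step 7: ref 2 -> FAULT, evict 3, frames=[2,5] (faults so far: 6)
  step 8: ref 6 -> FAULT, evict 5, frames=[2,6] (faults so far: 7)
  step 9: ref 2 -> HIT, frames=[2,6] (faults so far: 7)
  step 10: ref 2 -> HIT, frames=[2,6] (faults so far: 7)
  step 11: ref 6 -> HIT, frames=[2,6] (faults so far: 7)
  step 12: ref 6 -> HIT, frames=[2,6] (faults so far: 7)
  step 13: ref 4 -> FAULT, evict 2, frames=[4,6] (faults so far: 8)
  step 14: ref 3 -> FAULT, evict 6, frames=[4,3] (faults so far: 9)
  LRU total faults: 9
--- Optimal ---
  step 0: ref 2 -> FAULT, frames=[2,-] (faults so far: 1)
  step 1: ref 3 -> FAULT, frames=[2,3] (faults so far: 2)
  step 2: ref 2 -> HIT, frames=[2,3] (faults so far: 2)
  step 3: ref 1 -> FAULT, evict 2, frames=[1,3] (faults so far: 3)
  step 4: ref 3 -> HIT, frames=[1,3] (faults so far: 3)
  step 5: ref 3 -> HIT, frames=[1,3] (faults so far: 3)
  step 6: ref 5 -> FAULT, evict 1, frames=[5,3] (faults so far: 4)
  step 7: ref 2 -> FAULT, evict 5, frames=[2,3] (faults so far: 5)
  step 8: ref 6 -> FAULT, evict 3, frames=[2,6] (faults so far: 6)
  step 9: ref 2 -> HIT, frames=[2,6] (faults so far: 6)
  step 10: ref 2 -> HIT, frames=[2,6] (faults so far: 6)
  step 11: ref 6 -> HIT, frames=[2,6] (faults so far: 6)
  step 12: ref 6 -> HIT, frames=[2,6] (faults so far: 6)
  step 13: ref 4 -> FAULT, evict 2, frames=[4,6] (faults so far: 7)
  step 14: ref 3 -> FAULT, evict 4, frames=[3,6] (faults so far: 8)
  Optimal total faults: 8

Answer: 8 9 8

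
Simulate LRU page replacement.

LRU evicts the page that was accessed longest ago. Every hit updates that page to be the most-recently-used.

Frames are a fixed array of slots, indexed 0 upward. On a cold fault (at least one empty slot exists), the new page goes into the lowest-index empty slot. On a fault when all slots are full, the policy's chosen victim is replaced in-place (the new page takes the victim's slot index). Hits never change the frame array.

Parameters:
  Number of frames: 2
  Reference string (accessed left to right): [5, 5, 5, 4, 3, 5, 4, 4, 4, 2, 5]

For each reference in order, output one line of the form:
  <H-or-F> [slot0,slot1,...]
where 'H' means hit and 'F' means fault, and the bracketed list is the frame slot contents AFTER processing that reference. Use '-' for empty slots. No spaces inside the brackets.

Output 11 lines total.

F [5,-]
H [5,-]
H [5,-]
F [5,4]
F [3,4]
F [3,5]
F [4,5]
H [4,5]
H [4,5]
F [4,2]
F [5,2]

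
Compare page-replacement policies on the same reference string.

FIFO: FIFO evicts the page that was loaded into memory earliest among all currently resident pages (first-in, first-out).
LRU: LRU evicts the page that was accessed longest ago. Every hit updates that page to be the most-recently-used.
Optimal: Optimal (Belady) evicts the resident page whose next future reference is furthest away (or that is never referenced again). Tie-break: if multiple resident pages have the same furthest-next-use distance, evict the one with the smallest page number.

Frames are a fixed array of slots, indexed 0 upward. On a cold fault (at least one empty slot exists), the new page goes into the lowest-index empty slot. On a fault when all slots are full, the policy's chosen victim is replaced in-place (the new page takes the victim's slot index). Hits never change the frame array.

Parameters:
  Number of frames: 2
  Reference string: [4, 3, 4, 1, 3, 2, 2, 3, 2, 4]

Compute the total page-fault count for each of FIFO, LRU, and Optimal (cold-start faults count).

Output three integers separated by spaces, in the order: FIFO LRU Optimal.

Answer: 6 6 5

Derivation:
--- FIFO ---
  step 0: ref 4 -> FAULT, frames=[4,-] (faults so far: 1)
  step 1: ref 3 -> FAULT, frames=[4,3] (faults so far: 2)
  step 2: ref 4 -> HIT, frames=[4,3] (faults so far: 2)
  step 3: ref 1 -> FAULT, evict 4, frames=[1,3] (faults so far: 3)
  step 4: ref 3 -> HIT, frames=[1,3] (faults so far: 3)
  step 5: ref 2 -> FAULT, evict 3, frames=[1,2] (faults so far: 4)
  step 6: ref 2 -> HIT, frames=[1,2] (faults so far: 4)
  step 7: ref 3 -> FAULT, evict 1, frames=[3,2] (faults so far: 5)
  step 8: ref 2 -> HIT, frames=[3,2] (faults so far: 5)
  step 9: ref 4 -> FAULT, evict 2, frames=[3,4] (faults so far: 6)
  FIFO total faults: 6
--- LRU ---
  step 0: ref 4 -> FAULT, frames=[4,-] (faults so far: 1)
  step 1: ref 3 -> FAULT, frames=[4,3] (faults so far: 2)
  step 2: ref 4 -> HIT, frames=[4,3] (faults so far: 2)
  step 3: ref 1 -> FAULT, evict 3, frames=[4,1] (faults so far: 3)
  step 4: ref 3 -> FAULT, evict 4, frames=[3,1] (faults so far: 4)
  step 5: ref 2 -> FAULT, evict 1, frames=[3,2] (faults so far: 5)
  step 6: ref 2 -> HIT, frames=[3,2] (faults so far: 5)
  step 7: ref 3 -> HIT, frames=[3,2] (faults so far: 5)
  step 8: ref 2 -> HIT, frames=[3,2] (faults so far: 5)
  step 9: ref 4 -> FAULT, evict 3, frames=[4,2] (faults so far: 6)
  LRU total faults: 6
--- Optimal ---
  step 0: ref 4 -> FAULT, frames=[4,-] (faults so far: 1)
  step 1: ref 3 -> FAULT, frames=[4,3] (faults so far: 2)
  step 2: ref 4 -> HIT, frames=[4,3] (faults so far: 2)
  step 3: ref 1 -> FAULT, evict 4, frames=[1,3] (faults so far: 3)
  step 4: ref 3 -> HIT, frames=[1,3] (faults so far: 3)
  step 5: ref 2 -> FAULT, evict 1, frames=[2,3] (faults so far: 4)
  step 6: ref 2 -> HIT, frames=[2,3] (faults so far: 4)
  step 7: ref 3 -> HIT, frames=[2,3] (faults so far: 4)
  step 8: ref 2 -> HIT, frames=[2,3] (faults so far: 4)
  step 9: ref 4 -> FAULT, evict 2, frames=[4,3] (faults so far: 5)
  Optimal total faults: 5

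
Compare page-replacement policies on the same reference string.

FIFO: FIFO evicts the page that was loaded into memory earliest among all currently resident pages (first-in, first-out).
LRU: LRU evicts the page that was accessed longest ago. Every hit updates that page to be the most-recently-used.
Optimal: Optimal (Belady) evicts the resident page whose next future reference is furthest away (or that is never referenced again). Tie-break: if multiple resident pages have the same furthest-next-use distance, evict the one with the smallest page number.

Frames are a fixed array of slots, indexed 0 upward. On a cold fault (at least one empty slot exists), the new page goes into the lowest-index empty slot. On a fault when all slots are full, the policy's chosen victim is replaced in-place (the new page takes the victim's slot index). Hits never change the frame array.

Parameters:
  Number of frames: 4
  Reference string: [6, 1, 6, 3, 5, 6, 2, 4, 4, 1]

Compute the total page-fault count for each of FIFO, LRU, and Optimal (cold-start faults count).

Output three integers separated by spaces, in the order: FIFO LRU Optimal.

Answer: 7 7 6

Derivation:
--- FIFO ---
  step 0: ref 6 -> FAULT, frames=[6,-,-,-] (faults so far: 1)
  step 1: ref 1 -> FAULT, frames=[6,1,-,-] (faults so far: 2)
  step 2: ref 6 -> HIT, frames=[6,1,-,-] (faults so far: 2)
  step 3: ref 3 -> FAULT, frames=[6,1,3,-] (faults so far: 3)
  step 4: ref 5 -> FAULT, frames=[6,1,3,5] (faults so far: 4)
  step 5: ref 6 -> HIT, frames=[6,1,3,5] (faults so far: 4)
  step 6: ref 2 -> FAULT, evict 6, frames=[2,1,3,5] (faults so far: 5)
  step 7: ref 4 -> FAULT, evict 1, frames=[2,4,3,5] (faults so far: 6)
  step 8: ref 4 -> HIT, frames=[2,4,3,5] (faults so far: 6)
  step 9: ref 1 -> FAULT, evict 3, frames=[2,4,1,5] (faults so far: 7)
  FIFO total faults: 7
--- LRU ---
  step 0: ref 6 -> FAULT, frames=[6,-,-,-] (faults so far: 1)
  step 1: ref 1 -> FAULT, frames=[6,1,-,-] (faults so far: 2)
  step 2: ref 6 -> HIT, frames=[6,1,-,-] (faults so far: 2)
  step 3: ref 3 -> FAULT, frames=[6,1,3,-] (faults so far: 3)
  step 4: ref 5 -> FAULT, frames=[6,1,3,5] (faults so far: 4)
  step 5: ref 6 -> HIT, frames=[6,1,3,5] (faults so far: 4)
  step 6: ref 2 -> FAULT, evict 1, frames=[6,2,3,5] (faults so far: 5)
  step 7: ref 4 -> FAULT, evict 3, frames=[6,2,4,5] (faults so far: 6)
  step 8: ref 4 -> HIT, frames=[6,2,4,5] (faults so far: 6)
  step 9: ref 1 -> FAULT, evict 5, frames=[6,2,4,1] (faults so far: 7)
  LRU total faults: 7
--- Optimal ---
  step 0: ref 6 -> FAULT, frames=[6,-,-,-] (faults so far: 1)
  step 1: ref 1 -> FAULT, frames=[6,1,-,-] (faults so far: 2)
  step 2: ref 6 -> HIT, frames=[6,1,-,-] (faults so far: 2)
  step 3: ref 3 -> FAULT, frames=[6,1,3,-] (faults so far: 3)
  step 4: ref 5 -> FAULT, frames=[6,1,3,5] (faults so far: 4)
  step 5: ref 6 -> HIT, frames=[6,1,3,5] (faults so far: 4)
  step 6: ref 2 -> FAULT, evict 3, frames=[6,1,2,5] (faults so far: 5)
  step 7: ref 4 -> FAULT, evict 2, frames=[6,1,4,5] (faults so far: 6)
  step 8: ref 4 -> HIT, frames=[6,1,4,5] (faults so far: 6)
  step 9: ref 1 -> HIT, frames=[6,1,4,5] (faults so far: 6)
  Optimal total faults: 6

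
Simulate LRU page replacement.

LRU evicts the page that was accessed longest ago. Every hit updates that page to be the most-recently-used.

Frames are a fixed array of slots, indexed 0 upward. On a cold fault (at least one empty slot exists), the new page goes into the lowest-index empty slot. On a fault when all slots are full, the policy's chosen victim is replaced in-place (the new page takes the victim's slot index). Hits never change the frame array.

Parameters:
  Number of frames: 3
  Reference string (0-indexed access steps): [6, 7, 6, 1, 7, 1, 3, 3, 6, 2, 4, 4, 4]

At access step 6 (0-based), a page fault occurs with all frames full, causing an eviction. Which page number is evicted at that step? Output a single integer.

Step 0: ref 6 -> FAULT, frames=[6,-,-]
Step 1: ref 7 -> FAULT, frames=[6,7,-]
Step 2: ref 6 -> HIT, frames=[6,7,-]
Step 3: ref 1 -> FAULT, frames=[6,7,1]
Step 4: ref 7 -> HIT, frames=[6,7,1]
Step 5: ref 1 -> HIT, frames=[6,7,1]
Step 6: ref 3 -> FAULT, evict 6, frames=[3,7,1]
At step 6: evicted page 6

Answer: 6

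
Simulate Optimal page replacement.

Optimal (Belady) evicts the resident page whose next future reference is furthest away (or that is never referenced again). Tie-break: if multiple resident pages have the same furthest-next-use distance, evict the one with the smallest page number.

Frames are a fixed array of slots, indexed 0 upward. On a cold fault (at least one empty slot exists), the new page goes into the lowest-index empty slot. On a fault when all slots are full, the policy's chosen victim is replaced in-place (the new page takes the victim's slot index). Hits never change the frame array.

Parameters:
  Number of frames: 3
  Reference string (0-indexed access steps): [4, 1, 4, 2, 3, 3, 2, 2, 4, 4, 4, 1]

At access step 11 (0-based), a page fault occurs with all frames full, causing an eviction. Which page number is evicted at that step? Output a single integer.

Step 0: ref 4 -> FAULT, frames=[4,-,-]
Step 1: ref 1 -> FAULT, frames=[4,1,-]
Step 2: ref 4 -> HIT, frames=[4,1,-]
Step 3: ref 2 -> FAULT, frames=[4,1,2]
Step 4: ref 3 -> FAULT, evict 1, frames=[4,3,2]
Step 5: ref 3 -> HIT, frames=[4,3,2]
Step 6: ref 2 -> HIT, frames=[4,3,2]
Step 7: ref 2 -> HIT, frames=[4,3,2]
Step 8: ref 4 -> HIT, frames=[4,3,2]
Step 9: ref 4 -> HIT, frames=[4,3,2]
Step 10: ref 4 -> HIT, frames=[4,3,2]
Step 11: ref 1 -> FAULT, evict 2, frames=[4,3,1]
At step 11: evicted page 2

Answer: 2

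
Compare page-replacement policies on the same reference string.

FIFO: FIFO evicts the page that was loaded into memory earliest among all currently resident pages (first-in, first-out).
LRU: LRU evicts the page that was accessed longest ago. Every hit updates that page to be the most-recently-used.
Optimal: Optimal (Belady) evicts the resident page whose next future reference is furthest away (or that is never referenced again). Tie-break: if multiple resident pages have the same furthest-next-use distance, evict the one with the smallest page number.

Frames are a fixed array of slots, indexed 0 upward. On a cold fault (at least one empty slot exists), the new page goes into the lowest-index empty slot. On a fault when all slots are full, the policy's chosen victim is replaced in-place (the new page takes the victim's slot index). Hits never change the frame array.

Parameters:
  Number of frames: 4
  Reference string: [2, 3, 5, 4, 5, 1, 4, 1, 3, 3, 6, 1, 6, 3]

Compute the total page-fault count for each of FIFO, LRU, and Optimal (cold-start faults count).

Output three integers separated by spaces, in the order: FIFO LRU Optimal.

--- FIFO ---
  step 0: ref 2 -> FAULT, frames=[2,-,-,-] (faults so far: 1)
  step 1: ref 3 -> FAULT, frames=[2,3,-,-] (faults so far: 2)
  step 2: ref 5 -> FAULT, frames=[2,3,5,-] (faults so far: 3)
  step 3: ref 4 -> FAULT, frames=[2,3,5,4] (faults so far: 4)
  step 4: ref 5 -> HIT, frames=[2,3,5,4] (faults so far: 4)
  step 5: ref 1 -> FAULT, evict 2, frames=[1,3,5,4] (faults so far: 5)
  step 6: ref 4 -> HIT, frames=[1,3,5,4] (faults so far: 5)
  step 7: ref 1 -> HIT, frames=[1,3,5,4] (faults so far: 5)
  step 8: ref 3 -> HIT, frames=[1,3,5,4] (faults so far: 5)
  step 9: ref 3 -> HIT, frames=[1,3,5,4] (faults so far: 5)
  step 10: ref 6 -> FAULT, evict 3, frames=[1,6,5,4] (faults so far: 6)
  step 11: ref 1 -> HIT, frames=[1,6,5,4] (faults so far: 6)
  step 12: ref 6 -> HIT, frames=[1,6,5,4] (faults so far: 6)
  step 13: ref 3 -> FAULT, evict 5, frames=[1,6,3,4] (faults so far: 7)
  FIFO total faults: 7
--- LRU ---
  step 0: ref 2 -> FAULT, frames=[2,-,-,-] (faults so far: 1)
  step 1: ref 3 -> FAULT, frames=[2,3,-,-] (faults so far: 2)
  step 2: ref 5 -> FAULT, frames=[2,3,5,-] (faults so far: 3)
  step 3: ref 4 -> FAULT, frames=[2,3,5,4] (faults so far: 4)
  step 4: ref 5 -> HIT, frames=[2,3,5,4] (faults so far: 4)
  step 5: ref 1 -> FAULT, evict 2, frames=[1,3,5,4] (faults so far: 5)
  step 6: ref 4 -> HIT, frames=[1,3,5,4] (faults so far: 5)
  step 7: ref 1 -> HIT, frames=[1,3,5,4] (faults so far: 5)
  step 8: ref 3 -> HIT, frames=[1,3,5,4] (faults so far: 5)
  step 9: ref 3 -> HIT, frames=[1,3,5,4] (faults so far: 5)
  step 10: ref 6 -> FAULT, evict 5, frames=[1,3,6,4] (faults so far: 6)
  step 11: ref 1 -> HIT, frames=[1,3,6,4] (faults so far: 6)
  step 12: ref 6 -> HIT, frames=[1,3,6,4] (faults so far: 6)
  step 13: ref 3 -> HIT, frames=[1,3,6,4] (faults so far: 6)
  LRU total faults: 6
--- Optimal ---
  step 0: ref 2 -> FAULT, frames=[2,-,-,-] (faults so far: 1)
  step 1: ref 3 -> FAULT, frames=[2,3,-,-] (faults so far: 2)
  step 2: ref 5 -> FAULT, frames=[2,3,5,-] (faults so far: 3)
  step 3: ref 4 -> FAULT, frames=[2,3,5,4] (faults so far: 4)
  step 4: ref 5 -> HIT, frames=[2,3,5,4] (faults so far: 4)
  step 5: ref 1 -> FAULT, evict 2, frames=[1,3,5,4] (faults so far: 5)
  step 6: ref 4 -> HIT, frames=[1,3,5,4] (faults so far: 5)
  step 7: ref 1 -> HIT, frames=[1,3,5,4] (faults so far: 5)
  step 8: ref 3 -> HIT, frames=[1,3,5,4] (faults so far: 5)
  step 9: ref 3 -> HIT, frames=[1,3,5,4] (faults so far: 5)
  step 10: ref 6 -> FAULT, evict 4, frames=[1,3,5,6] (faults so far: 6)
  step 11: ref 1 -> HIT, frames=[1,3,5,6] (faults so far: 6)
  step 12: ref 6 -> HIT, frames=[1,3,5,6] (faults so far: 6)
  step 13: ref 3 -> HIT, frames=[1,3,5,6] (faults so far: 6)
  Optimal total faults: 6

Answer: 7 6 6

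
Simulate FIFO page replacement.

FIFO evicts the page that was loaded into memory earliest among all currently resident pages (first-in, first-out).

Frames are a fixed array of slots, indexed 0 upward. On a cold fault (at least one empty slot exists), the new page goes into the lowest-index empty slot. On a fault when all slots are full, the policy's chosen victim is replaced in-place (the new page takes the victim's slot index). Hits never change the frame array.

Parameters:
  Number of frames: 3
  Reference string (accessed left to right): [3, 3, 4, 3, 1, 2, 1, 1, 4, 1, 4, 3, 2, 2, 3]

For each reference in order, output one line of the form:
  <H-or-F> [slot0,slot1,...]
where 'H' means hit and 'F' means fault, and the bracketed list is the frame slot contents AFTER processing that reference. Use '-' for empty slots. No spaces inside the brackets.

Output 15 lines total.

F [3,-,-]
H [3,-,-]
F [3,4,-]
H [3,4,-]
F [3,4,1]
F [2,4,1]
H [2,4,1]
H [2,4,1]
H [2,4,1]
H [2,4,1]
H [2,4,1]
F [2,3,1]
H [2,3,1]
H [2,3,1]
H [2,3,1]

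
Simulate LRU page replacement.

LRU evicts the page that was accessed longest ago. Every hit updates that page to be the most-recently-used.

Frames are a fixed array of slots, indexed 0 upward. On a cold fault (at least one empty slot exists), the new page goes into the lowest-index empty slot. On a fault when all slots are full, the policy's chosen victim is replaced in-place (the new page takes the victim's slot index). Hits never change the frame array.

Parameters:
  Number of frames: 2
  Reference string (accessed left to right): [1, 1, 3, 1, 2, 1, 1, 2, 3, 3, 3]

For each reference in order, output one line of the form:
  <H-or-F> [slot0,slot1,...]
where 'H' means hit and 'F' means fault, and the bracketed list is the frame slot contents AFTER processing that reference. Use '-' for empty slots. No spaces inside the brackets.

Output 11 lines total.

F [1,-]
H [1,-]
F [1,3]
H [1,3]
F [1,2]
H [1,2]
H [1,2]
H [1,2]
F [3,2]
H [3,2]
H [3,2]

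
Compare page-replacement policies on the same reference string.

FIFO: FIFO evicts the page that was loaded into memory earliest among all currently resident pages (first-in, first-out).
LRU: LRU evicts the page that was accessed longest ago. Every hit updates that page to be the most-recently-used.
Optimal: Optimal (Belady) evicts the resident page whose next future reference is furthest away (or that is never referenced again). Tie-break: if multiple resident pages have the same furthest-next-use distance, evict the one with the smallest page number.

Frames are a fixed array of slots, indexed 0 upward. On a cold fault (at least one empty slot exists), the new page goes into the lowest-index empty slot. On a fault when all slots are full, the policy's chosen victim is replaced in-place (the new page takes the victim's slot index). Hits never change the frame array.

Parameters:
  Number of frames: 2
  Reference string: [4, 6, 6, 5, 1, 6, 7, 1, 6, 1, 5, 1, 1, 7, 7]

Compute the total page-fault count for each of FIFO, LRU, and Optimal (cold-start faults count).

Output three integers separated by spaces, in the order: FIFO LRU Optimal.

--- FIFO ---
  step 0: ref 4 -> FAULT, frames=[4,-] (faults so far: 1)
  step 1: ref 6 -> FAULT, frames=[4,6] (faults so far: 2)
  step 2: ref 6 -> HIT, frames=[4,6] (faults so far: 2)
  step 3: ref 5 -> FAULT, evict 4, frames=[5,6] (faults so far: 3)
  step 4: ref 1 -> FAULT, evict 6, frames=[5,1] (faults so far: 4)
  step 5: ref 6 -> FAULT, evict 5, frames=[6,1] (faults so far: 5)
  step 6: ref 7 -> FAULT, evict 1, frames=[6,7] (faults so far: 6)
  step 7: ref 1 -> FAULT, evict 6, frames=[1,7] (faults so far: 7)
  step 8: ref 6 -> FAULT, evict 7, frames=[1,6] (faults so far: 8)
  step 9: ref 1 -> HIT, frames=[1,6] (faults so far: 8)
  step 10: ref 5 -> FAULT, evict 1, frames=[5,6] (faults so far: 9)
  step 11: ref 1 -> FAULT, evict 6, frames=[5,1] (faults so far: 10)
  step 12: ref 1 -> HIT, frames=[5,1] (faults so far: 10)
  step 13: ref 7 -> FAULT, evict 5, frames=[7,1] (faults so far: 11)
  step 14: ref 7 -> HIT, frames=[7,1] (faults so far: 11)
  FIFO total faults: 11
--- LRU ---
  step 0: ref 4 -> FAULT, frames=[4,-] (faults so far: 1)
  step 1: ref 6 -> FAULT, frames=[4,6] (faults so far: 2)
  step 2: ref 6 -> HIT, frames=[4,6] (faults so far: 2)
  step 3: ref 5 -> FAULT, evict 4, frames=[5,6] (faults so far: 3)
  step 4: ref 1 -> FAULT, evict 6, frames=[5,1] (faults so far: 4)
  step 5: ref 6 -> FAULT, evict 5, frames=[6,1] (faults so far: 5)
  step 6: ref 7 -> FAULT, evict 1, frames=[6,7] (faults so far: 6)
  step 7: ref 1 -> FAULT, evict 6, frames=[1,7] (faults so far: 7)
  step 8: ref 6 -> FAULT, evict 7, frames=[1,6] (faults so far: 8)
  step 9: ref 1 -> HIT, frames=[1,6] (faults so far: 8)
  step 10: ref 5 -> FAULT, evict 6, frames=[1,5] (faults so far: 9)
  step 11: ref 1 -> HIT, frames=[1,5] (faults so far: 9)
  step 12: ref 1 -> HIT, frames=[1,5] (faults so far: 9)
  step 13: ref 7 -> FAULT, evict 5, frames=[1,7] (faults so far: 10)
  step 14: ref 7 -> HIT, frames=[1,7] (faults so far: 10)
  LRU total faults: 10
--- Optimal ---
  step 0: ref 4 -> FAULT, frames=[4,-] (faults so far: 1)
  step 1: ref 6 -> FAULT, frames=[4,6] (faults so far: 2)
  step 2: ref 6 -> HIT, frames=[4,6] (faults so far: 2)
  step 3: ref 5 -> FAULT, evict 4, frames=[5,6] (faults so far: 3)
  step 4: ref 1 -> FAULT, evict 5, frames=[1,6] (faults so far: 4)
  step 5: ref 6 -> HIT, frames=[1,6] (faults so far: 4)
  step 6: ref 7 -> FAULT, evict 6, frames=[1,7] (faults so far: 5)
  step 7: ref 1 -> HIT, frames=[1,7] (faults so far: 5)
  step 8: ref 6 -> FAULT, evict 7, frames=[1,6] (faults so far: 6)
  step 9: ref 1 -> HIT, frames=[1,6] (faults so far: 6)
  step 10: ref 5 -> FAULT, evict 6, frames=[1,5] (faults so far: 7)
  step 11: ref 1 -> HIT, frames=[1,5] (faults so far: 7)
  step 12: ref 1 -> HIT, frames=[1,5] (faults so far: 7)
  step 13: ref 7 -> FAULT, evict 1, frames=[7,5] (faults so far: 8)
  step 14: ref 7 -> HIT, frames=[7,5] (faults so far: 8)
  Optimal total faults: 8

Answer: 11 10 8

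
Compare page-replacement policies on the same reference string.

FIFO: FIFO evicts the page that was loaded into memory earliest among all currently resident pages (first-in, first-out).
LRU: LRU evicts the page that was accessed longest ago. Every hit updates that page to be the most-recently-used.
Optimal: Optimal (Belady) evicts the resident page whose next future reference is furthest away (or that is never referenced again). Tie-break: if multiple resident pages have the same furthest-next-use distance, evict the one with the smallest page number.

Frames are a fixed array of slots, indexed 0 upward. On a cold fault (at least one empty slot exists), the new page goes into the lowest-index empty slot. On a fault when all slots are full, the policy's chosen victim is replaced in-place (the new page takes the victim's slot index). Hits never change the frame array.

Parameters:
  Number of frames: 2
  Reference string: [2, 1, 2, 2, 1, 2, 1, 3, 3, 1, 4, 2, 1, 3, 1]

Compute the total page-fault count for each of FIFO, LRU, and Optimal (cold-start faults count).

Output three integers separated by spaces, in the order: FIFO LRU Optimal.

--- FIFO ---
  step 0: ref 2 -> FAULT, frames=[2,-] (faults so far: 1)
  step 1: ref 1 -> FAULT, frames=[2,1] (faults so far: 2)
  step 2: ref 2 -> HIT, frames=[2,1] (faults so far: 2)
  step 3: ref 2 -> HIT, frames=[2,1] (faults so far: 2)
  step 4: ref 1 -> HIT, frames=[2,1] (faults so far: 2)
  step 5: ref 2 -> HIT, frames=[2,1] (faults so far: 2)
  step 6: ref 1 -> HIT, frames=[2,1] (faults so far: 2)
  step 7: ref 3 -> FAULT, evict 2, frames=[3,1] (faults so far: 3)
  step 8: ref 3 -> HIT, frames=[3,1] (faults so far: 3)
  step 9: ref 1 -> HIT, frames=[3,1] (faults so far: 3)
  step 10: ref 4 -> FAULT, evict 1, frames=[3,4] (faults so far: 4)
  step 11: ref 2 -> FAULT, evict 3, frames=[2,4] (faults so far: 5)
  step 12: ref 1 -> FAULT, evict 4, frames=[2,1] (faults so far: 6)
  step 13: ref 3 -> FAULT, evict 2, frames=[3,1] (faults so far: 7)
  step 14: ref 1 -> HIT, frames=[3,1] (faults so far: 7)
  FIFO total faults: 7
--- LRU ---
  step 0: ref 2 -> FAULT, frames=[2,-] (faults so far: 1)
  step 1: ref 1 -> FAULT, frames=[2,1] (faults so far: 2)
  step 2: ref 2 -> HIT, frames=[2,1] (faults so far: 2)
  step 3: ref 2 -> HIT, frames=[2,1] (faults so far: 2)
  step 4: ref 1 -> HIT, frames=[2,1] (faults so far: 2)
  step 5: ref 2 -> HIT, frames=[2,1] (faults so far: 2)
  step 6: ref 1 -> HIT, frames=[2,1] (faults so far: 2)
  step 7: ref 3 -> FAULT, evict 2, frames=[3,1] (faults so far: 3)
  step 8: ref 3 -> HIT, frames=[3,1] (faults so far: 3)
  step 9: ref 1 -> HIT, frames=[3,1] (faults so far: 3)
  step 10: ref 4 -> FAULT, evict 3, frames=[4,1] (faults so far: 4)
  step 11: ref 2 -> FAULT, evict 1, frames=[4,2] (faults so far: 5)
  step 12: ref 1 -> FAULT, evict 4, frames=[1,2] (faults so far: 6)
  step 13: ref 3 -> FAULT, evict 2, frames=[1,3] (faults so far: 7)
  step 14: ref 1 -> HIT, frames=[1,3] (faults so far: 7)
  LRU total faults: 7
--- Optimal ---
  step 0: ref 2 -> FAULT, frames=[2,-] (faults so far: 1)
  step 1: ref 1 -> FAULT, frames=[2,1] (faults so far: 2)
  step 2: ref 2 -> HIT, frames=[2,1] (faults so far: 2)
  step 3: ref 2 -> HIT, frames=[2,1] (faults so far: 2)
  step 4: ref 1 -> HIT, frames=[2,1] (faults so far: 2)
  step 5: ref 2 -> HIT, frames=[2,1] (faults so far: 2)
  step 6: ref 1 -> HIT, frames=[2,1] (faults so far: 2)
  step 7: ref 3 -> FAULT, evict 2, frames=[3,1] (faults so far: 3)
  step 8: ref 3 -> HIT, frames=[3,1] (faults so far: 3)
  step 9: ref 1 -> HIT, frames=[3,1] (faults so far: 3)
  step 10: ref 4 -> FAULT, evict 3, frames=[4,1] (faults so far: 4)
  step 11: ref 2 -> FAULT, evict 4, frames=[2,1] (faults so far: 5)
  step 12: ref 1 -> HIT, frames=[2,1] (faults so far: 5)
  step 13: ref 3 -> FAULT, evict 2, frames=[3,1] (faults so far: 6)
  step 14: ref 1 -> HIT, frames=[3,1] (faults so far: 6)
  Optimal total faults: 6

Answer: 7 7 6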